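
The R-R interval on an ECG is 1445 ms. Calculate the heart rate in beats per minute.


HR = 60 / RR_interval(s)
RR = 1445 ms = 1.445 s
HR = 60 / 1.445 = 41.52 bpm


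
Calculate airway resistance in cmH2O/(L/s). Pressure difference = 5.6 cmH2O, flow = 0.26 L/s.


R = dP / flow
R = 5.6 / 0.26
R = 21.54 cmH2O/(L/s)


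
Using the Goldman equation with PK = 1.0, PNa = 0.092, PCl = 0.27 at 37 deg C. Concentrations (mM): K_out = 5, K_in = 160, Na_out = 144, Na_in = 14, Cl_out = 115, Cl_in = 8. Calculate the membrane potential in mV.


Vm = (RT/F)*ln((PK*Ko + PNa*Nao + PCl*Cli)/(PK*Ki + PNa*Nai + PCl*Clo))
Numer = 20.408, Denom = 192.338
Vm = -59.95 mV


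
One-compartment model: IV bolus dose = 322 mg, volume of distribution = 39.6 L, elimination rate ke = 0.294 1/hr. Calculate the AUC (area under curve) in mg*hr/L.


C0 = Dose/Vd = 322/39.6 = 8.13131 mg/L
AUC = C0/ke = 8.13131/0.294
AUC = 27.66 mg*hr/L


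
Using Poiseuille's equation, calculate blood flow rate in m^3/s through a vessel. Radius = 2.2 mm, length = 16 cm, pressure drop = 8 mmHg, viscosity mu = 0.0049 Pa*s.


Q = pi*r^4*dP / (8*mu*L)
r = 0.0022 m, L = 0.16 m
dP = 8 mmHg = 1066.576 Pa
Q = 1.2515e-05 m^3/s


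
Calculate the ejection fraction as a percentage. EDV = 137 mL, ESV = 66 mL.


SV = EDV - ESV = 137 - 66 = 71 mL
EF = SV/EDV * 100 = 71/137 * 100
EF = 51.82%


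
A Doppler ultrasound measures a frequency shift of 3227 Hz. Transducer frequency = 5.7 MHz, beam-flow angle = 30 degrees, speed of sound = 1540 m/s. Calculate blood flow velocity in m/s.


v = fd * c / (2 * f0 * cos(theta))
v = 3227 * 1540 / (2 * 5.7000e+06 * cos(30))
v = 0.5034 m/s


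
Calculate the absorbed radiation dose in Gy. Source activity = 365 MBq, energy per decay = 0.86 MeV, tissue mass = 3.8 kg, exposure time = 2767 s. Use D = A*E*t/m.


A = 365 MBq = 3.6500e+08 Bq
E = 0.86 MeV = 1.37772e-13 J
D = A*E*t/m = 3.6500e+08*1.37772e-13*2767/3.8
D = 0.03662 Gy


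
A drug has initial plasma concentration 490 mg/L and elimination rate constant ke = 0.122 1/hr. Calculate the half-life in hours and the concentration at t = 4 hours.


t_half = ln(2) / ke = 0.693147 / 0.122 = 5.682 hr
C(t) = C0 * exp(-ke*t) = 490 * exp(-0.122*4)
C(4) = 300.8 mg/L


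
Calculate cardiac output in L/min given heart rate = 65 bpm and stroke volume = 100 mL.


CO = HR * SV
CO = 65 * 100 / 1000
CO = 6.5 L/min


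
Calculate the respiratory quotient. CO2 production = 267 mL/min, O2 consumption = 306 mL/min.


RQ = VCO2 / VO2
RQ = 267 / 306
RQ = 0.8725


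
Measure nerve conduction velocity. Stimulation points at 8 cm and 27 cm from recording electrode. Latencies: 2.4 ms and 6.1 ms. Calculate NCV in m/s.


Distance = (27 - 8) / 100 = 0.19 m
dt = (6.1 - 2.4) / 1000 = 0.0037 s
NCV = dist / dt = 51.35 m/s


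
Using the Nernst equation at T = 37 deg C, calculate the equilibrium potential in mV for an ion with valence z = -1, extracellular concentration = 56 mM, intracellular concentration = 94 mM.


E = (RT/(zF)) * ln(C_out/C_in)
T = 37 + 273.15 = 310.15 K
E = (8.314 * 310.15 / (-1 * 96485)) * ln(56/94)
E = 13.84 mV


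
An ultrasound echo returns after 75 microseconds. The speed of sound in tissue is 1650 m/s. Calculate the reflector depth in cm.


depth = c * t / 2
t = 75 us = 7.5000e-05 s
depth = 1650 * 7.5000e-05 / 2
depth = 0.061875 m = 6.1875 cm


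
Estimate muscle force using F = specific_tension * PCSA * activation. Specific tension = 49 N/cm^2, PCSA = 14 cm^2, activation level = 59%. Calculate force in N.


F = sigma * PCSA * activation
F = 49 * 14 * 0.59
F = 404.7 N


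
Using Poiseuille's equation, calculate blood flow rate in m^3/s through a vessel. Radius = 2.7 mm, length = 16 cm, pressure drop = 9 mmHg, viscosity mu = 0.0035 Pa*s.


Q = pi*r^4*dP / (8*mu*L)
r = 0.0027 m, L = 0.16 m
dP = 9 mmHg = 1199.898 Pa
Q = 4.4717e-05 m^3/s


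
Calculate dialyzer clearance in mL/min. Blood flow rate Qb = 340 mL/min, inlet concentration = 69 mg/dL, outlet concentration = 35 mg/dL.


K = Qb * (Cb_in - Cb_out) / Cb_in
K = 340 * (69 - 35) / 69
K = 167.5 mL/min


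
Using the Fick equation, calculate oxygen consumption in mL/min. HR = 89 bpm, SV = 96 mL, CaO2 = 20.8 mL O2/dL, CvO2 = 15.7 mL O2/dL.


CO = HR*SV = 89*96/1000 = 8.544 L/min
a-v O2 diff = 20.8 - 15.7 = 5.1 mL/dL
VO2 = CO * (CaO2-CvO2) * 10 dL/L
VO2 = 8.544 * 5.1 * 10
VO2 = 435.7 mL/min


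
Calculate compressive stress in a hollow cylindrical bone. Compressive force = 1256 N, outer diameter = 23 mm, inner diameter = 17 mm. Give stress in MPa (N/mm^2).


A = pi*(r_o^2 - r_i^2)
r_o = 11.5 mm, r_i = 8.5 mm
A = 188.496 mm^2
sigma = F/A = 1256 / 188.496
sigma = 6.663 MPa


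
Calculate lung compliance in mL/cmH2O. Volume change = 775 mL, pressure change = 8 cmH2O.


C = dV / dP
C = 775 / 8
C = 96.88 mL/cmH2O


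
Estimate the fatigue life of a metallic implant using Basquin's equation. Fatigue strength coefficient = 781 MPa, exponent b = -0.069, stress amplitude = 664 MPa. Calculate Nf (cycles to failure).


sigma_a = sigma_f' * (2Nf)^b
2Nf = (sigma_a/sigma_f')^(1/b)
2Nf = (664/781)^(1/-0.069)
2Nf = 10.507323
Nf = 5.254


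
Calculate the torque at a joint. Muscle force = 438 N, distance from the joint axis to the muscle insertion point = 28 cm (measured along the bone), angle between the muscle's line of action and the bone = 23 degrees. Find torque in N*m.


Torque = F * d * sin(theta)   (moment arm = d*sin(theta))
d = 28 cm = 0.28 m
Torque = 438 * 0.28 * sin(23)
Torque = 47.92 N*m


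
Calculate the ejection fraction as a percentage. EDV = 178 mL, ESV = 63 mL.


SV = EDV - ESV = 178 - 63 = 115 mL
EF = SV/EDV * 100 = 115/178 * 100
EF = 64.61%


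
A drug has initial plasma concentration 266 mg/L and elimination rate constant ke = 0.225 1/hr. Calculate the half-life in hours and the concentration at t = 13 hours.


t_half = ln(2) / ke = 0.693147 / 0.225 = 3.081 hr
C(t) = C0 * exp(-ke*t) = 266 * exp(-0.225*13)
C(13) = 14.27 mg/L


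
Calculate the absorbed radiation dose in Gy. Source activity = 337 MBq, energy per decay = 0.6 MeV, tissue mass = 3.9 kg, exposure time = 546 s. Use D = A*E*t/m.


A = 337 MBq = 3.3700e+08 Bq
E = 0.6 MeV = 9.612e-14 J
D = A*E*t/m = 3.3700e+08*9.612e-14*546/3.9
D = 0.004535 Gy


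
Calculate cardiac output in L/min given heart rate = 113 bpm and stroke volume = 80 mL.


CO = HR * SV
CO = 113 * 80 / 1000
CO = 9.04 L/min


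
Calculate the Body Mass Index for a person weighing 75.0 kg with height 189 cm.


BMI = weight / height^2
height = 189 cm = 1.89 m
BMI = 75.0 / 1.89^2
BMI = 21 kg/m^2


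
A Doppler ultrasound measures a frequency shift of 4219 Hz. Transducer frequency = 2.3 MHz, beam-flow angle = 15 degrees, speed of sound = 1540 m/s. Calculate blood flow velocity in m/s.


v = fd * c / (2 * f0 * cos(theta))
v = 4219 * 1540 / (2 * 2.3000e+06 * cos(15))
v = 1.462 m/s


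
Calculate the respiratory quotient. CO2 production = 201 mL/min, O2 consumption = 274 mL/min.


RQ = VCO2 / VO2
RQ = 201 / 274
RQ = 0.7336


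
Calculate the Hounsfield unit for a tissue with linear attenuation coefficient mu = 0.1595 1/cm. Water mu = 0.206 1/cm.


HU = ((mu_tissue - mu_water) / mu_water) * 1000
HU = ((0.1595 - 0.206) / 0.206) * 1000
HU = -225.7


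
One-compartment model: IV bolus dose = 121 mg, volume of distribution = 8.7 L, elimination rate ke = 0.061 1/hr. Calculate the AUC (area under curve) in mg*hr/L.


C0 = Dose/Vd = 121/8.7 = 13.908 mg/L
AUC = C0/ke = 13.908/0.061
AUC = 228 mg*hr/L


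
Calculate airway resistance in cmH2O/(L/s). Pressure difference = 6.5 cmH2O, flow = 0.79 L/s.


R = dP / flow
R = 6.5 / 0.79
R = 8.228 cmH2O/(L/s)


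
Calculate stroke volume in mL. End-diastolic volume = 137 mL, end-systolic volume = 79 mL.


SV = EDV - ESV
SV = 137 - 79
SV = 58 mL


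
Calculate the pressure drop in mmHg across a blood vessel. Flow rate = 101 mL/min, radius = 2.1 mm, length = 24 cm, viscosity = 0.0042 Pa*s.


dP = 8*mu*L*Q / (pi*r^4)
Q = 101 mL/min = 1.68333e-06 m^3/s
dP = 222.174 Pa = 222.174 / 133.322 mmHg = 1.666 mmHg


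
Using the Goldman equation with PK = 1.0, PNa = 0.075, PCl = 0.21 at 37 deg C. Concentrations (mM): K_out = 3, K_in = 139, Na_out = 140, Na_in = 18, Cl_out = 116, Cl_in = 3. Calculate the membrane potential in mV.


Vm = (RT/F)*ln((PK*Ko + PNa*Nao + PCl*Cli)/(PK*Ki + PNa*Nai + PCl*Clo))
Numer = 14.13, Denom = 164.71
Vm = -65.63 mV


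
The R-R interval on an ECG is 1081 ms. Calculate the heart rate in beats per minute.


HR = 60 / RR_interval(s)
RR = 1081 ms = 1.081 s
HR = 60 / 1.081 = 55.5 bpm


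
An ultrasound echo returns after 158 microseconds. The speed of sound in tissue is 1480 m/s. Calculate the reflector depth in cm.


depth = c * t / 2
t = 158 us = 1.5800e-04 s
depth = 1480 * 1.5800e-04 / 2
depth = 0.11692 m = 11.692 cm


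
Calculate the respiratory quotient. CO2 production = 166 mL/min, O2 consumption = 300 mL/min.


RQ = VCO2 / VO2
RQ = 166 / 300
RQ = 0.5533


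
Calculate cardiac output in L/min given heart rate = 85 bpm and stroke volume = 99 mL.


CO = HR * SV
CO = 85 * 99 / 1000
CO = 8.415 L/min


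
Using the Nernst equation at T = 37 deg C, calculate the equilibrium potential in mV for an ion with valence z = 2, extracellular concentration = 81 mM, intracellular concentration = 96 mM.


E = (RT/(zF)) * ln(C_out/C_in)
T = 37 + 273.15 = 310.15 K
E = (8.314 * 310.15 / (2 * 96485)) * ln(81/96)
E = -2.27 mV


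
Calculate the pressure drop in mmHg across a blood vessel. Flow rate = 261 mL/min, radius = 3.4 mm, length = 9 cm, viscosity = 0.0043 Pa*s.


dP = 8*mu*L*Q / (pi*r^4)
Q = 261 mL/min = 4.35e-06 m^3/s
dP = 32.0793 Pa = 32.0793 / 133.322 mmHg = 0.2406 mmHg


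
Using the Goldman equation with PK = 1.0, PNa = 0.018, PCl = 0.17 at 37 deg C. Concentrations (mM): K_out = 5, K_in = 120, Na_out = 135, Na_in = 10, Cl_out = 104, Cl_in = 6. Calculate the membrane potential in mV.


Vm = (RT/F)*ln((PK*Ko + PNa*Nao + PCl*Cli)/(PK*Ki + PNa*Nai + PCl*Clo))
Numer = 8.45, Denom = 137.86
Vm = -74.62 mV


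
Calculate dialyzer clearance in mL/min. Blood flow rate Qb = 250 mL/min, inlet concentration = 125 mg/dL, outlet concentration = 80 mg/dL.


K = Qb * (Cb_in - Cb_out) / Cb_in
K = 250 * (125 - 80) / 125
K = 90 mL/min


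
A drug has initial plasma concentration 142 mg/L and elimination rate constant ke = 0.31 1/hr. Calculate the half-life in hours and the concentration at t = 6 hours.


t_half = ln(2) / ke = 0.693147 / 0.31 = 2.236 hr
C(t) = C0 * exp(-ke*t) = 142 * exp(-0.31*6)
C(6) = 22.11 mg/L


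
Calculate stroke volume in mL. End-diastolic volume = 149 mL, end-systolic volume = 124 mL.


SV = EDV - ESV
SV = 149 - 124
SV = 25 mL


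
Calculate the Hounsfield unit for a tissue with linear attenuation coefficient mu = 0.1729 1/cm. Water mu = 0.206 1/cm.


HU = ((mu_tissue - mu_water) / mu_water) * 1000
HU = ((0.1729 - 0.206) / 0.206) * 1000
HU = -160.7


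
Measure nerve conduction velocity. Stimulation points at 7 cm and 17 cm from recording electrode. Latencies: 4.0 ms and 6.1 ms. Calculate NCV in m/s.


Distance = (17 - 7) / 100 = 0.1 m
dt = (6.1 - 4.0) / 1000 = 0.0021 s
NCV = dist / dt = 47.62 m/s


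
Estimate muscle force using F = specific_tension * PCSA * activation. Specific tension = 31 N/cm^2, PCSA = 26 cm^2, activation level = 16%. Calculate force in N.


F = sigma * PCSA * activation
F = 31 * 26 * 0.16
F = 129 N


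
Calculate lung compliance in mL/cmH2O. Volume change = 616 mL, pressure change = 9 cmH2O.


C = dV / dP
C = 616 / 9
C = 68.44 mL/cmH2O


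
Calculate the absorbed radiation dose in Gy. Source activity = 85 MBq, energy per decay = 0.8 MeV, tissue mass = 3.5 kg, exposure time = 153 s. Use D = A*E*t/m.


A = 85 MBq = 8.5000e+07 Bq
E = 0.8 MeV = 1.2816e-13 J
D = A*E*t/m = 8.5000e+07*1.2816e-13*153/3.5
D = 4.7621e-04 Gy


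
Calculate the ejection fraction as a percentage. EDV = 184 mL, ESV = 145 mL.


SV = EDV - ESV = 184 - 145 = 39 mL
EF = SV/EDV * 100 = 39/184 * 100
EF = 21.2%


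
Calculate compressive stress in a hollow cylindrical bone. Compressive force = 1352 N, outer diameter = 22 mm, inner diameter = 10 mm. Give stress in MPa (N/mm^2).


A = pi*(r_o^2 - r_i^2)
r_o = 11 mm, r_i = 5 mm
A = 301.593 mm^2
sigma = F/A = 1352 / 301.593
sigma = 4.483 MPa


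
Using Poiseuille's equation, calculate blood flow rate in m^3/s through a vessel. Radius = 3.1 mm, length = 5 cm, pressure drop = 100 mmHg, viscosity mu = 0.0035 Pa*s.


Q = pi*r^4*dP / (8*mu*L)
r = 0.0031 m, L = 0.05 m
dP = 100 mmHg = 13332.2 Pa
Q = 0.002763 m^3/s


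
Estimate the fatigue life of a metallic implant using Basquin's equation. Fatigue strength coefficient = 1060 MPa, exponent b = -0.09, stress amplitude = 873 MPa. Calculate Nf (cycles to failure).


sigma_a = sigma_f' * (2Nf)^b
2Nf = (sigma_a/sigma_f')^(1/b)
2Nf = (873/1060)^(1/-0.09)
2Nf = 8.6411904
Nf = 4.321


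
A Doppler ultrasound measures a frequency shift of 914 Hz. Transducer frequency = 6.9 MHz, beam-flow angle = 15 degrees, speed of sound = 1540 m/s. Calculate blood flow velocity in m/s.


v = fd * c / (2 * f0 * cos(theta))
v = 914 * 1540 / (2 * 6.9000e+06 * cos(15))
v = 0.1056 m/s


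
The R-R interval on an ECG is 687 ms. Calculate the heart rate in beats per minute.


HR = 60 / RR_interval(s)
RR = 687 ms = 0.687 s
HR = 60 / 0.687 = 87.34 bpm


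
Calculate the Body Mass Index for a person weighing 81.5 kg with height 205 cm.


BMI = weight / height^2
height = 205 cm = 2.05 m
BMI = 81.5 / 2.05^2
BMI = 19.39 kg/m^2


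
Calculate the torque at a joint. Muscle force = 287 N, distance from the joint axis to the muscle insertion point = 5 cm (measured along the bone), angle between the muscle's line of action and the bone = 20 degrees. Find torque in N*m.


Torque = F * d * sin(theta)   (moment arm = d*sin(theta))
d = 5 cm = 0.05 m
Torque = 287 * 0.05 * sin(20)
Torque = 4.908 N*m


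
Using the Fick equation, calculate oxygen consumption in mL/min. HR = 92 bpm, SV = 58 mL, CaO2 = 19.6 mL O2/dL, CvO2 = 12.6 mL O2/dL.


CO = HR*SV = 92*58/1000 = 5.336 L/min
a-v O2 diff = 19.6 - 12.6 = 7 mL/dL
VO2 = CO * (CaO2-CvO2) * 10 dL/L
VO2 = 5.336 * 7 * 10
VO2 = 373.5 mL/min


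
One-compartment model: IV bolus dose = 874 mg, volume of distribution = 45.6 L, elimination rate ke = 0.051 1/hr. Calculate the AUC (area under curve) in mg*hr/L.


C0 = Dose/Vd = 874/45.6 = 19.1667 mg/L
AUC = C0/ke = 19.1667/0.051
AUC = 375.8 mg*hr/L


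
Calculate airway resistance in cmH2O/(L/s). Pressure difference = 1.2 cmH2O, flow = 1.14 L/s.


R = dP / flow
R = 1.2 / 1.14
R = 1.053 cmH2O/(L/s)


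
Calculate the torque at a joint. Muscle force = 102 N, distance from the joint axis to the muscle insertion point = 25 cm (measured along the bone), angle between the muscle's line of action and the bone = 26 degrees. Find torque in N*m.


Torque = F * d * sin(theta)   (moment arm = d*sin(theta))
d = 25 cm = 0.25 m
Torque = 102 * 0.25 * sin(26)
Torque = 11.18 N*m


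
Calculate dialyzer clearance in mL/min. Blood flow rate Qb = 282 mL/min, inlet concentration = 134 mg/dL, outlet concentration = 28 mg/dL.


K = Qb * (Cb_in - Cb_out) / Cb_in
K = 282 * (134 - 28) / 134
K = 223.1 mL/min


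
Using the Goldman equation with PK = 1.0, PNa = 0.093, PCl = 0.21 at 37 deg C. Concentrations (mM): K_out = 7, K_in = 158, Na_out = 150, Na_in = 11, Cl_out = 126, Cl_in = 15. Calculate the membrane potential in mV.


Vm = (RT/F)*ln((PK*Ko + PNa*Nao + PCl*Cli)/(PK*Ki + PNa*Nai + PCl*Clo))
Numer = 24.1, Denom = 185.483
Vm = -54.54 mV


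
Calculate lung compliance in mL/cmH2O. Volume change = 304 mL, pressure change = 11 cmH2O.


C = dV / dP
C = 304 / 11
C = 27.64 mL/cmH2O


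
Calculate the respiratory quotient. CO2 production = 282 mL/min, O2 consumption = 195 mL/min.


RQ = VCO2 / VO2
RQ = 282 / 195
RQ = 1.446


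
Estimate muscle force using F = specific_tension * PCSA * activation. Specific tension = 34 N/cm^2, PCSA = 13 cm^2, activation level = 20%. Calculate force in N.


F = sigma * PCSA * activation
F = 34 * 13 * 0.2
F = 88.4 N


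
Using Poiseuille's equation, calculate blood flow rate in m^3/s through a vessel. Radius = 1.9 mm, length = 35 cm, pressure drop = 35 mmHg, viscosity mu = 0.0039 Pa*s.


Q = pi*r^4*dP / (8*mu*L)
r = 0.0019 m, L = 0.35 m
dP = 35 mmHg = 4666.27 Pa
Q = 1.7495e-05 m^3/s


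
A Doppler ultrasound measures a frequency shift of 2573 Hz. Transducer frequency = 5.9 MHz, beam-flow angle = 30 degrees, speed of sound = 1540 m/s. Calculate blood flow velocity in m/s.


v = fd * c / (2 * f0 * cos(theta))
v = 2573 * 1540 / (2 * 5.9000e+06 * cos(30))
v = 0.3877 m/s


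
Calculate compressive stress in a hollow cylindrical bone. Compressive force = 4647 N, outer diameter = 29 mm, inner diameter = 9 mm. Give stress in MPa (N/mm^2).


A = pi*(r_o^2 - r_i^2)
r_o = 14.5 mm, r_i = 4.5 mm
A = 596.903 mm^2
sigma = F/A = 4647 / 596.903
sigma = 7.785 MPa


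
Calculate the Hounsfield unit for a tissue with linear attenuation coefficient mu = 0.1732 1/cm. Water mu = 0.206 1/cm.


HU = ((mu_tissue - mu_water) / mu_water) * 1000
HU = ((0.1732 - 0.206) / 0.206) * 1000
HU = -159.2


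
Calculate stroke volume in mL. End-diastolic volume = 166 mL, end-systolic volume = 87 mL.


SV = EDV - ESV
SV = 166 - 87
SV = 79 mL


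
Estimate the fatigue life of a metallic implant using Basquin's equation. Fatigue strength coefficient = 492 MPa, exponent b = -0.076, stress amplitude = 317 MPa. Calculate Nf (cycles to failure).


sigma_a = sigma_f' * (2Nf)^b
2Nf = (sigma_a/sigma_f')^(1/b)
2Nf = (317/492)^(1/-0.076)
2Nf = 325.02664
Nf = 162.5


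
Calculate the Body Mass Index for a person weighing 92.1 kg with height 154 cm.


BMI = weight / height^2
height = 154 cm = 1.54 m
BMI = 92.1 / 1.54^2
BMI = 38.83 kg/m^2


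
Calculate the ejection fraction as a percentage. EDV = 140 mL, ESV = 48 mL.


SV = EDV - ESV = 140 - 48 = 92 mL
EF = SV/EDV * 100 = 92/140 * 100
EF = 65.71%


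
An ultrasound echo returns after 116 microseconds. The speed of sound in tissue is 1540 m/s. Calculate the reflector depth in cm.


depth = c * t / 2
t = 116 us = 1.1600e-04 s
depth = 1540 * 1.1600e-04 / 2
depth = 0.08932 m = 8.932 cm


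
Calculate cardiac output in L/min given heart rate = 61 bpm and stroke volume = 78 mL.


CO = HR * SV
CO = 61 * 78 / 1000
CO = 4.758 L/min


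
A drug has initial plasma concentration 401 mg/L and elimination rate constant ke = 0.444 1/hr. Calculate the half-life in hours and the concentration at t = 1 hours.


t_half = ln(2) / ke = 0.693147 / 0.444 = 1.561 hr
C(t) = C0 * exp(-ke*t) = 401 * exp(-0.444*1)
C(1) = 257.2 mg/L


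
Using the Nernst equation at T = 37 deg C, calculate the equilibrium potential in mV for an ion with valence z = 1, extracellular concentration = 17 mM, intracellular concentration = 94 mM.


E = (RT/(zF)) * ln(C_out/C_in)
T = 37 + 273.15 = 310.15 K
E = (8.314 * 310.15 / (1 * 96485)) * ln(17/94)
E = -45.7 mV


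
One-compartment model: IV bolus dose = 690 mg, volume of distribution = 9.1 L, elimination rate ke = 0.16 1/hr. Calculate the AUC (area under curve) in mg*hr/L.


C0 = Dose/Vd = 690/9.1 = 75.8242 mg/L
AUC = C0/ke = 75.8242/0.16
AUC = 473.9 mg*hr/L


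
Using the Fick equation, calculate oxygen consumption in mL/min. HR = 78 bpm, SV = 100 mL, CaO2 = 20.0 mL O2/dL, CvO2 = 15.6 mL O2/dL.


CO = HR*SV = 78*100/1000 = 7.8 L/min
a-v O2 diff = 20.0 - 15.6 = 4.4 mL/dL
VO2 = CO * (CaO2-CvO2) * 10 dL/L
VO2 = 7.8 * 4.4 * 10
VO2 = 343.2 mL/min


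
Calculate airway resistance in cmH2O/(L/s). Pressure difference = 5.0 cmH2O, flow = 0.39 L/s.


R = dP / flow
R = 5.0 / 0.39
R = 12.82 cmH2O/(L/s)


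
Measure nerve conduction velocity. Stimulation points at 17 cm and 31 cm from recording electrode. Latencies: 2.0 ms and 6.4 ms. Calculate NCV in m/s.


Distance = (31 - 17) / 100 = 0.14 m
dt = (6.4 - 2.0) / 1000 = 0.0044 s
NCV = dist / dt = 31.82 m/s


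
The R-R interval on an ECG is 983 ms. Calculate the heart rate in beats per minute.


HR = 60 / RR_interval(s)
RR = 983 ms = 0.983 s
HR = 60 / 0.983 = 61.04 bpm


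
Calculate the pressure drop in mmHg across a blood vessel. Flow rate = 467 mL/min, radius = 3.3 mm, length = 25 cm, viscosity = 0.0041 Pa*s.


dP = 8*mu*L*Q / (pi*r^4)
Q = 467 mL/min = 7.78333e-06 m^3/s
dP = 171.306 Pa = 171.306 / 133.322 mmHg = 1.285 mmHg


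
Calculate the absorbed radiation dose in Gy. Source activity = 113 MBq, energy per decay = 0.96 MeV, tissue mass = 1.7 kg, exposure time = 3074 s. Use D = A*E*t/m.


A = 113 MBq = 1.1300e+08 Bq
E = 0.96 MeV = 1.53792e-13 J
D = A*E*t/m = 1.1300e+08*1.53792e-13*3074/1.7
D = 0.03142 Gy


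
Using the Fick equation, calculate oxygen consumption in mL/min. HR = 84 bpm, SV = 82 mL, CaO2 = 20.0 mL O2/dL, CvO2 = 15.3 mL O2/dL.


CO = HR*SV = 84*82/1000 = 6.888 L/min
a-v O2 diff = 20.0 - 15.3 = 4.7 mL/dL
VO2 = CO * (CaO2-CvO2) * 10 dL/L
VO2 = 6.888 * 4.7 * 10
VO2 = 323.7 mL/min


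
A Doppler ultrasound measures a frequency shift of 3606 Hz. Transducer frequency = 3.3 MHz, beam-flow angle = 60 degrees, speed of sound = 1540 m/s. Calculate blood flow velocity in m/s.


v = fd * c / (2 * f0 * cos(theta))
v = 3606 * 1540 / (2 * 3.3000e+06 * cos(60))
v = 1.683 m/s


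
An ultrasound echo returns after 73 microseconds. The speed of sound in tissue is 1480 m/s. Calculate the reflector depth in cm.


depth = c * t / 2
t = 73 us = 7.3000e-05 s
depth = 1480 * 7.3000e-05 / 2
depth = 0.05402 m = 5.402 cm


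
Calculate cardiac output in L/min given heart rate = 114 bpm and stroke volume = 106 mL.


CO = HR * SV
CO = 114 * 106 / 1000
CO = 12.08 L/min


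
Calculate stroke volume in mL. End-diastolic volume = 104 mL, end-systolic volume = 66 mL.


SV = EDV - ESV
SV = 104 - 66
SV = 38 mL


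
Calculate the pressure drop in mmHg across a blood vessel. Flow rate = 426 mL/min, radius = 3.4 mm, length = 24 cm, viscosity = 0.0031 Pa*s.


dP = 8*mu*L*Q / (pi*r^4)
Q = 426 mL/min = 7.1e-06 m^3/s
dP = 100.66 Pa = 100.66 / 133.322 mmHg = 0.755 mmHg


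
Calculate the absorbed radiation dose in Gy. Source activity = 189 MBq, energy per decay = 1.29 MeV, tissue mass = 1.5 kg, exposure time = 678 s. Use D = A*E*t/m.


A = 189 MBq = 1.8900e+08 Bq
E = 1.29 MeV = 2.06658e-13 J
D = A*E*t/m = 1.8900e+08*2.06658e-13*678/1.5
D = 0.01765 Gy


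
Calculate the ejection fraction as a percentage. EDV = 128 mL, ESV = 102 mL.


SV = EDV - ESV = 128 - 102 = 26 mL
EF = SV/EDV * 100 = 26/128 * 100
EF = 20.31%


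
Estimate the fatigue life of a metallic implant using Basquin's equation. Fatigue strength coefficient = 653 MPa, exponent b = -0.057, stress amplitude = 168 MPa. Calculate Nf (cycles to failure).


sigma_a = sigma_f' * (2Nf)^b
2Nf = (sigma_a/sigma_f')^(1/b)
2Nf = (168/653)^(1/-0.057)
2Nf = 2.207639e+10
Nf = 1.1038e+10


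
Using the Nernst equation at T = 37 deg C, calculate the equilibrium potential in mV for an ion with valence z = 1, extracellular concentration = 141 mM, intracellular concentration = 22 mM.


E = (RT/(zF)) * ln(C_out/C_in)
T = 37 + 273.15 = 310.15 K
E = (8.314 * 310.15 / (1 * 96485)) * ln(141/22)
E = 49.65 mV


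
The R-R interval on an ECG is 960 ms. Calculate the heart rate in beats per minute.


HR = 60 / RR_interval(s)
RR = 960 ms = 0.96 s
HR = 60 / 0.96 = 62.5 bpm


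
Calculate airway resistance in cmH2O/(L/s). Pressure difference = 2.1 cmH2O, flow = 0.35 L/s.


R = dP / flow
R = 2.1 / 0.35
R = 6 cmH2O/(L/s)


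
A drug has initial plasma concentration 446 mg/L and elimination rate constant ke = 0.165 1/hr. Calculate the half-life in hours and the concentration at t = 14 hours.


t_half = ln(2) / ke = 0.693147 / 0.165 = 4.201 hr
C(t) = C0 * exp(-ke*t) = 446 * exp(-0.165*14)
C(14) = 44.27 mg/L


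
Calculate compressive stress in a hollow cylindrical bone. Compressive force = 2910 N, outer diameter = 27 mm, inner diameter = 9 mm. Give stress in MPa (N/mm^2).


A = pi*(r_o^2 - r_i^2)
r_o = 13.5 mm, r_i = 4.5 mm
A = 508.938 mm^2
sigma = F/A = 2910 / 508.938
sigma = 5.718 MPa


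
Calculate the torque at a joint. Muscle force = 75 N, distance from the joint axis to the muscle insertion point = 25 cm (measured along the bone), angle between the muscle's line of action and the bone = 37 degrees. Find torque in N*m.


Torque = F * d * sin(theta)   (moment arm = d*sin(theta))
d = 25 cm = 0.25 m
Torque = 75 * 0.25 * sin(37)
Torque = 11.28 N*m


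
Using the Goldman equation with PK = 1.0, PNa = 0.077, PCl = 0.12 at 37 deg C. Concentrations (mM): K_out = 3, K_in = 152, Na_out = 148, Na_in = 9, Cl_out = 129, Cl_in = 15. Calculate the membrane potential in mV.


Vm = (RT/F)*ln((PK*Ko + PNa*Nao + PCl*Cli)/(PK*Ki + PNa*Nai + PCl*Clo))
Numer = 16.196, Denom = 168.173
Vm = -62.54 mV


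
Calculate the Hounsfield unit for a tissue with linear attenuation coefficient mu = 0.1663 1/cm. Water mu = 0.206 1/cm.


HU = ((mu_tissue - mu_water) / mu_water) * 1000
HU = ((0.1663 - 0.206) / 0.206) * 1000
HU = -192.7


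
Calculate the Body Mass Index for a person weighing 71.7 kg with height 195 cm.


BMI = weight / height^2
height = 195 cm = 1.95 m
BMI = 71.7 / 1.95^2
BMI = 18.86 kg/m^2


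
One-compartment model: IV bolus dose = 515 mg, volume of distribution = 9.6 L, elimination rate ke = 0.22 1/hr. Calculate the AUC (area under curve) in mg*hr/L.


C0 = Dose/Vd = 515/9.6 = 53.6458 mg/L
AUC = C0/ke = 53.6458/0.22
AUC = 243.8 mg*hr/L


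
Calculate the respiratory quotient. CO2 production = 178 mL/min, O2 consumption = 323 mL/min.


RQ = VCO2 / VO2
RQ = 178 / 323
RQ = 0.5511


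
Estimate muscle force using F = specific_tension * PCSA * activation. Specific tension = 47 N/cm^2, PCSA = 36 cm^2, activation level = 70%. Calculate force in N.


F = sigma * PCSA * activation
F = 47 * 36 * 0.7
F = 1184 N


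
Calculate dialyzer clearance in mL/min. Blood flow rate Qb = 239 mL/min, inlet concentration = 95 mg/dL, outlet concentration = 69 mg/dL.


K = Qb * (Cb_in - Cb_out) / Cb_in
K = 239 * (95 - 69) / 95
K = 65.41 mL/min


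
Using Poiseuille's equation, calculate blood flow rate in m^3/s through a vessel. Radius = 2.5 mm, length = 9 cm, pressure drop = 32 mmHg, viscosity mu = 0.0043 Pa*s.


Q = pi*r^4*dP / (8*mu*L)
r = 0.0025 m, L = 0.09 m
dP = 32 mmHg = 4266.304 Pa
Q = 1.6911e-04 m^3/s


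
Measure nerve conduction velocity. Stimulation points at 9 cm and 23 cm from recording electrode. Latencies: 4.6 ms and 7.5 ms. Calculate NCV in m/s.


Distance = (23 - 9) / 100 = 0.14 m
dt = (7.5 - 4.6) / 1000 = 0.0029 s
NCV = dist / dt = 48.28 m/s


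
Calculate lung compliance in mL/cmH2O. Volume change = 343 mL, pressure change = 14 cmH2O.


C = dV / dP
C = 343 / 14
C = 24.5 mL/cmH2O


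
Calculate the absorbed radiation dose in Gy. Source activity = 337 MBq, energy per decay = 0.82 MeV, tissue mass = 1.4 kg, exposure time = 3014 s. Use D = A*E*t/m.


A = 337 MBq = 3.3700e+08 Bq
E = 0.82 MeV = 1.31364e-13 J
D = A*E*t/m = 3.3700e+08*1.31364e-13*3014/1.4
D = 0.09531 Gy


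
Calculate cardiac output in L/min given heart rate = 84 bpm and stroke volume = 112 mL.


CO = HR * SV
CO = 84 * 112 / 1000
CO = 9.408 L/min


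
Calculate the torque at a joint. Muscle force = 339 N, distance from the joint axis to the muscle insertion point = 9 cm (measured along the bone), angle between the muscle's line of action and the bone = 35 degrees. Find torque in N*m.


Torque = F * d * sin(theta)   (moment arm = d*sin(theta))
d = 9 cm = 0.09 m
Torque = 339 * 0.09 * sin(35)
Torque = 17.5 N*m


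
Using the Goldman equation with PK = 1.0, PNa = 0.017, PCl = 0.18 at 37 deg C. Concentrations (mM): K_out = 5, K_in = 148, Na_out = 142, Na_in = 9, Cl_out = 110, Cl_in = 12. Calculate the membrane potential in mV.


Vm = (RT/F)*ln((PK*Ko + PNa*Nao + PCl*Cli)/(PK*Ki + PNa*Nai + PCl*Clo))
Numer = 9.574, Denom = 167.953
Vm = -76.56 mV


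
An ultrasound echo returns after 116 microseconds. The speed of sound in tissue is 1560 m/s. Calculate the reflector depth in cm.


depth = c * t / 2
t = 116 us = 1.1600e-04 s
depth = 1560 * 1.1600e-04 / 2
depth = 0.09048 m = 9.048 cm


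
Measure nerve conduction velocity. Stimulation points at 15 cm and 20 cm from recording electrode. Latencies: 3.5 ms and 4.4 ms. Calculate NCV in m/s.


Distance = (20 - 15) / 100 = 0.05 m
dt = (4.4 - 3.5) / 1000 = 9.0000e-04 s
NCV = dist / dt = 55.56 m/s


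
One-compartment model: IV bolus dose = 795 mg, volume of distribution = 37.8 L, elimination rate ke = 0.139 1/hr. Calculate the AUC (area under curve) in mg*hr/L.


C0 = Dose/Vd = 795/37.8 = 21.0317 mg/L
AUC = C0/ke = 21.0317/0.139
AUC = 151.3 mg*hr/L


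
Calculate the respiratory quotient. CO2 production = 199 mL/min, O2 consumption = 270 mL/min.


RQ = VCO2 / VO2
RQ = 199 / 270
RQ = 0.737


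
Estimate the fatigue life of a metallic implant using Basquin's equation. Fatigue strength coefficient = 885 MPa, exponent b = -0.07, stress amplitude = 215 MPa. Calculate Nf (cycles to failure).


sigma_a = sigma_f' * (2Nf)^b
2Nf = (sigma_a/sigma_f')^(1/b)
2Nf = (215/885)^(1/-0.07)
2Nf = 6.0067583e+08
Nf = 3.0034e+08


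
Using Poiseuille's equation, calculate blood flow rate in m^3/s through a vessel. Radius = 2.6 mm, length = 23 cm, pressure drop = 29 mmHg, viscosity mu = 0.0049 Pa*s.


Q = pi*r^4*dP / (8*mu*L)
r = 0.0026 m, L = 0.23 m
dP = 29 mmHg = 3866.338 Pa
Q = 6.1564e-05 m^3/s


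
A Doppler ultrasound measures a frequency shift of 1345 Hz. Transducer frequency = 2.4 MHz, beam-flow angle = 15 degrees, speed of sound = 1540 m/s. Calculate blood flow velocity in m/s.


v = fd * c / (2 * f0 * cos(theta))
v = 1345 * 1540 / (2 * 2.4000e+06 * cos(15))
v = 0.4467 m/s


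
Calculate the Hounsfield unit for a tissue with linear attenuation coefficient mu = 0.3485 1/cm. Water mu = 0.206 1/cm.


HU = ((mu_tissue - mu_water) / mu_water) * 1000
HU = ((0.3485 - 0.206) / 0.206) * 1000
HU = 691.7


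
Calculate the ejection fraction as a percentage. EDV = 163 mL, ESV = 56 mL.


SV = EDV - ESV = 163 - 56 = 107 mL
EF = SV/EDV * 100 = 107/163 * 100
EF = 65.64%


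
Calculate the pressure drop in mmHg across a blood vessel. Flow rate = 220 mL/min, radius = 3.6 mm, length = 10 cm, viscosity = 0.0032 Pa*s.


dP = 8*mu*L*Q / (pi*r^4)
Q = 220 mL/min = 3.66667e-06 m^3/s
dP = 17.789 Pa = 17.789 / 133.322 mmHg = 0.1334 mmHg


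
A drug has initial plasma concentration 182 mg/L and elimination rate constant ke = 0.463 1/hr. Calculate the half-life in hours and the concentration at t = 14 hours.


t_half = ln(2) / ke = 0.693147 / 0.463 = 1.497 hr
C(t) = C0 * exp(-ke*t) = 182 * exp(-0.463*14)
C(14) = 0.2786 mg/L


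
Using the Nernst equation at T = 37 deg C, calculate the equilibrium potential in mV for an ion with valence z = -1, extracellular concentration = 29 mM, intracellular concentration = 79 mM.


E = (RT/(zF)) * ln(C_out/C_in)
T = 37 + 273.15 = 310.15 K
E = (8.314 * 310.15 / (-1 * 96485)) * ln(29/79)
E = 26.78 mV


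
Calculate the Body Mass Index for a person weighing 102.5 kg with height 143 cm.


BMI = weight / height^2
height = 143 cm = 1.43 m
BMI = 102.5 / 1.43^2
BMI = 50.12 kg/m^2


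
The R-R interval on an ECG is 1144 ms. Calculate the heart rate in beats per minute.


HR = 60 / RR_interval(s)
RR = 1144 ms = 1.144 s
HR = 60 / 1.144 = 52.45 bpm


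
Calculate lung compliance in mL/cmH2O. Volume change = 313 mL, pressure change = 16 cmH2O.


C = dV / dP
C = 313 / 16
C = 19.56 mL/cmH2O


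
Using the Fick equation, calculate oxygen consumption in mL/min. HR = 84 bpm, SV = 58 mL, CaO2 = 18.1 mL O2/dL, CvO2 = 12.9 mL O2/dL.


CO = HR*SV = 84*58/1000 = 4.872 L/min
a-v O2 diff = 18.1 - 12.9 = 5.2 mL/dL
VO2 = CO * (CaO2-CvO2) * 10 dL/L
VO2 = 4.872 * 5.2 * 10
VO2 = 253.3 mL/min


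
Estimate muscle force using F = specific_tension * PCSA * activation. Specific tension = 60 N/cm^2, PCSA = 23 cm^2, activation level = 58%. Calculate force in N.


F = sigma * PCSA * activation
F = 60 * 23 * 0.58
F = 800.4 N


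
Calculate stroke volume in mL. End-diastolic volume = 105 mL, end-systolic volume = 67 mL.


SV = EDV - ESV
SV = 105 - 67
SV = 38 mL


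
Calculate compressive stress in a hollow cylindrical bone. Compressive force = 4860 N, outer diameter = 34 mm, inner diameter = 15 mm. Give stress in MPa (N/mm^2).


A = pi*(r_o^2 - r_i^2)
r_o = 17 mm, r_i = 7.5 mm
A = 731.206 mm^2
sigma = F/A = 4860 / 731.206
sigma = 6.647 MPa


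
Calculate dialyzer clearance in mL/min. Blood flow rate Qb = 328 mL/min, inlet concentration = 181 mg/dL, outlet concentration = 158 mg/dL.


K = Qb * (Cb_in - Cb_out) / Cb_in
K = 328 * (181 - 158) / 181
K = 41.68 mL/min


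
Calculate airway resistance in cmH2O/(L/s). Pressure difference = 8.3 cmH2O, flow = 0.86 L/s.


R = dP / flow
R = 8.3 / 0.86
R = 9.651 cmH2O/(L/s)


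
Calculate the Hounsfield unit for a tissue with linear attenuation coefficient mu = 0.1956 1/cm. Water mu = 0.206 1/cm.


HU = ((mu_tissue - mu_water) / mu_water) * 1000
HU = ((0.1956 - 0.206) / 0.206) * 1000
HU = -50.49


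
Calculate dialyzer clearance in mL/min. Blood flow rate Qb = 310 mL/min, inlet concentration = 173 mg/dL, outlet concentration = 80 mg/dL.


K = Qb * (Cb_in - Cb_out) / Cb_in
K = 310 * (173 - 80) / 173
K = 166.6 mL/min


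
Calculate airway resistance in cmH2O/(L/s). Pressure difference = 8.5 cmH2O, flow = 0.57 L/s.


R = dP / flow
R = 8.5 / 0.57
R = 14.91 cmH2O/(L/s)


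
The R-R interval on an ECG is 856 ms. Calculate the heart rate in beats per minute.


HR = 60 / RR_interval(s)
RR = 856 ms = 0.856 s
HR = 60 / 0.856 = 70.09 bpm


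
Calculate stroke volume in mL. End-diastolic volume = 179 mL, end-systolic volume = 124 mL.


SV = EDV - ESV
SV = 179 - 124
SV = 55 mL


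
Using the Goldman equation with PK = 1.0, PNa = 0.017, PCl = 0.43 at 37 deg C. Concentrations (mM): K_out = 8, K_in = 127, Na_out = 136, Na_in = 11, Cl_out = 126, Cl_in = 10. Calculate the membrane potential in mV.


Vm = (RT/F)*ln((PK*Ko + PNa*Nao + PCl*Cli)/(PK*Ki + PNa*Nai + PCl*Clo))
Numer = 14.612, Denom = 181.367
Vm = -67.31 mV


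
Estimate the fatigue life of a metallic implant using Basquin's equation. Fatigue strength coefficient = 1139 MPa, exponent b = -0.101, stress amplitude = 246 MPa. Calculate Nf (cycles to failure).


sigma_a = sigma_f' * (2Nf)^b
2Nf = (sigma_a/sigma_f')^(1/b)
2Nf = (246/1139)^(1/-0.101)
2Nf = 3890328.8
Nf = 1.9452e+06


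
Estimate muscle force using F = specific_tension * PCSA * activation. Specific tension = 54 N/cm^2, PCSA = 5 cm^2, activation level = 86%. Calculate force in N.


F = sigma * PCSA * activation
F = 54 * 5 * 0.86
F = 232.2 N


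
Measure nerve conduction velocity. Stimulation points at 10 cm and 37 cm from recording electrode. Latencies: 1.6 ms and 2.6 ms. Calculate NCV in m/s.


Distance = (37 - 10) / 100 = 0.27 m
dt = (2.6 - 1.6) / 1000 = 0.001 s
NCV = dist / dt = 270 m/s


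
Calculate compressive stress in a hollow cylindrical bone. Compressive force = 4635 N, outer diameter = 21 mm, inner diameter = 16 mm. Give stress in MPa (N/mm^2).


A = pi*(r_o^2 - r_i^2)
r_o = 10.5 mm, r_i = 8 mm
A = 145.299 mm^2
sigma = F/A = 4635 / 145.299
sigma = 31.9 MPa


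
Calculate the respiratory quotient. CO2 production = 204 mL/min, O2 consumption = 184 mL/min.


RQ = VCO2 / VO2
RQ = 204 / 184
RQ = 1.109


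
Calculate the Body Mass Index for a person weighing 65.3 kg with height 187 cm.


BMI = weight / height^2
height = 187 cm = 1.87 m
BMI = 65.3 / 1.87^2
BMI = 18.67 kg/m^2


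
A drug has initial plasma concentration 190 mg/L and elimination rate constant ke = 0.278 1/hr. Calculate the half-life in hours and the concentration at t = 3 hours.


t_half = ln(2) / ke = 0.693147 / 0.278 = 2.493 hr
C(t) = C0 * exp(-ke*t) = 190 * exp(-0.278*3)
C(3) = 82.52 mg/L


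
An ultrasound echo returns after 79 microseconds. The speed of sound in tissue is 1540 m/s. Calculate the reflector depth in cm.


depth = c * t / 2
t = 79 us = 7.9000e-05 s
depth = 1540 * 7.9000e-05 / 2
depth = 0.06083 m = 6.083 cm


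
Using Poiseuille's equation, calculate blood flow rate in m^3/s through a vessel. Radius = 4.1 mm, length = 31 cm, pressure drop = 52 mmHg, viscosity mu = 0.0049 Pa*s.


Q = pi*r^4*dP / (8*mu*L)
r = 0.0041 m, L = 0.31 m
dP = 52 mmHg = 6932.744 Pa
Q = 5.0646e-04 m^3/s


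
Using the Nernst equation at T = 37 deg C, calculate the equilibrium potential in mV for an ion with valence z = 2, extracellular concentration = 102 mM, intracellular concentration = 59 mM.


E = (RT/(zF)) * ln(C_out/C_in)
T = 37 + 273.15 = 310.15 K
E = (8.314 * 310.15 / (2 * 96485)) * ln(102/59)
E = 7.315 mV


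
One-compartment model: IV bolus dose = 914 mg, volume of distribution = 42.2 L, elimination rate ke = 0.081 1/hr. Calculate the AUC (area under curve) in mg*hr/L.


C0 = Dose/Vd = 914/42.2 = 21.6588 mg/L
AUC = C0/ke = 21.6588/0.081
AUC = 267.4 mg*hr/L


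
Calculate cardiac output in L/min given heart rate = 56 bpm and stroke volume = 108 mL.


CO = HR * SV
CO = 56 * 108 / 1000
CO = 6.048 L/min


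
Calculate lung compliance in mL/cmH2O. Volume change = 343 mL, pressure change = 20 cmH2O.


C = dV / dP
C = 343 / 20
C = 17.15 mL/cmH2O


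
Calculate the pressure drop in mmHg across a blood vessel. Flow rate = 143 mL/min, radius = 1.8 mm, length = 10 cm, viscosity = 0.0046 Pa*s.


dP = 8*mu*L*Q / (pi*r^4)
Q = 143 mL/min = 2.38333e-06 m^3/s
dP = 265.945 Pa = 265.945 / 133.322 mmHg = 1.995 mmHg


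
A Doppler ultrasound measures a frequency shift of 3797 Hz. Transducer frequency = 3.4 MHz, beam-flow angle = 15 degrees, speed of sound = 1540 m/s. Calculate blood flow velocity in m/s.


v = fd * c / (2 * f0 * cos(theta))
v = 3797 * 1540 / (2 * 3.4000e+06 * cos(15))
v = 0.8902 m/s


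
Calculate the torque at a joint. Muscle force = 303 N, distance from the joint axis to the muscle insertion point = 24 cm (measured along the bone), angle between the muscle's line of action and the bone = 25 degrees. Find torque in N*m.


Torque = F * d * sin(theta)   (moment arm = d*sin(theta))
d = 24 cm = 0.24 m
Torque = 303 * 0.24 * sin(25)
Torque = 30.73 N*m


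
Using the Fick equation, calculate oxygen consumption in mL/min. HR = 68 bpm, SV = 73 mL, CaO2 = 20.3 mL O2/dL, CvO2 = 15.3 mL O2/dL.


CO = HR*SV = 68*73/1000 = 4.964 L/min
a-v O2 diff = 20.3 - 15.3 = 5 mL/dL
VO2 = CO * (CaO2-CvO2) * 10 dL/L
VO2 = 4.964 * 5 * 10
VO2 = 248.2 mL/min


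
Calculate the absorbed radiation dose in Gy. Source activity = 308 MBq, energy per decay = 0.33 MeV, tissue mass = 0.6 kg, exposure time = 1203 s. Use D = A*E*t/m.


A = 308 MBq = 3.0800e+08 Bq
E = 0.33 MeV = 5.2866e-14 J
D = A*E*t/m = 3.0800e+08*5.2866e-14*1203/0.6
D = 0.03265 Gy


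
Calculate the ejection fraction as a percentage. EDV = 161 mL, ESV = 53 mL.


SV = EDV - ESV = 161 - 53 = 108 mL
EF = SV/EDV * 100 = 108/161 * 100
EF = 67.08%


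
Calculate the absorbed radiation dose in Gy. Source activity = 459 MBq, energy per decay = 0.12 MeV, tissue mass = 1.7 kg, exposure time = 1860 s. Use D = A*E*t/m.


A = 459 MBq = 4.5900e+08 Bq
E = 0.12 MeV = 1.9224e-14 J
D = A*E*t/m = 4.5900e+08*1.9224e-14*1860/1.7
D = 0.009654 Gy


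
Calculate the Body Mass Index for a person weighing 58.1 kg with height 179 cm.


BMI = weight / height^2
height = 179 cm = 1.79 m
BMI = 58.1 / 1.79^2
BMI = 18.13 kg/m^2


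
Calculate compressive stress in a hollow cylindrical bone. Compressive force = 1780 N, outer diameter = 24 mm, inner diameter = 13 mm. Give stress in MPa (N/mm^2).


A = pi*(r_o^2 - r_i^2)
r_o = 12 mm, r_i = 6.5 mm
A = 319.657 mm^2
sigma = F/A = 1780 / 319.657
sigma = 5.568 MPa
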